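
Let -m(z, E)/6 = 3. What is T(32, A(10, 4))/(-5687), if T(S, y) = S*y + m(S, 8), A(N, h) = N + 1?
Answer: -334/5687 ≈ -0.058730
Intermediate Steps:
A(N, h) = 1 + N
m(z, E) = -18 (m(z, E) = -6*3 = -18)
T(S, y) = -18 + S*y (T(S, y) = S*y - 18 = -18 + S*y)
T(32, A(10, 4))/(-5687) = (-18 + 32*(1 + 10))/(-5687) = (-18 + 32*11)*(-1/5687) = (-18 + 352)*(-1/5687) = 334*(-1/5687) = -334/5687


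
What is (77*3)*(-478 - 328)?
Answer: -186186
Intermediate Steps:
(77*3)*(-478 - 328) = 231*(-806) = -186186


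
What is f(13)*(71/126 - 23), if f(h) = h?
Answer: -36751/126 ≈ -291.67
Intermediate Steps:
f(13)*(71/126 - 23) = 13*(71/126 - 23) = 13*(-2827/126) = -36751/126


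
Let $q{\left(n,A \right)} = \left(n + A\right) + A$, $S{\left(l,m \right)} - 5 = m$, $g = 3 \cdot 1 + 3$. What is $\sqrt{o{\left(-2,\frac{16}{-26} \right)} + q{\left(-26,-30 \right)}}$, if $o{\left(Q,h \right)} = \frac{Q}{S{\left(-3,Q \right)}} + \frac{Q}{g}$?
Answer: $i \sqrt{87} \approx 9.3274 i$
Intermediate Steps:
$g = 6$ ($g = 3 + 3 = 6$)
$S{\left(l,m \right)} = 5 + m$
$o{\left(Q,h \right)} = \frac{Q}{6} + \frac{Q}{5 + Q}$ ($o{\left(Q,h \right)} = \frac{Q}{5 + Q} + \frac{Q}{6} = \frac{Q}{6} + \frac{Q}{5 + Q}$)
$q{\left(n,A \right)} = n + 2 A$ ($q{\left(n,A \right)} = \left(A + n\right) + A = n + 2 A$)
$\sqrt{o{\left(-2,\frac{16}{-26} \right)} + q{\left(-26,-30 \right)}} = \sqrt{\frac{1}{6} \left(-2\right) \frac{1}{5 - 2} \left(11 - 2\right) + \left(-26 + 2 \left(-30\right)\right)} = \sqrt{\frac{1}{6} \left(-2\right) \frac{1}{3} \cdot 9 - 86} = \sqrt{-1 - 86} = \sqrt{-87} = i \sqrt{87}$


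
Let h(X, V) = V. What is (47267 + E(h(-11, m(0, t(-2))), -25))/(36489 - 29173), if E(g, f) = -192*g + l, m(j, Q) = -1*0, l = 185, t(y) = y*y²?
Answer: 11863/1829 ≈ 6.4861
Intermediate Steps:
t(y) = y³
m(j, Q) = 0
E(g, f) = 185 - 192*g (E(g, f) = -192*g + 185 = 185 - 192*g)
(47267 + E(h(-11, m(0, t(-2))), -25))/(36489 - 29173) = (47267 + (185 - 192*0))/(36489 - 29173) = (47267 + (185 + 0))/7316 = (47267 + 185)*(1/7316) = 47452*(1/7316) = 11863/1829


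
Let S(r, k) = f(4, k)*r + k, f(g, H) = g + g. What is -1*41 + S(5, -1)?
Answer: -2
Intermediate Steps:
f(g, H) = 2*g
S(r, k) = k + 8*r (S(r, k) = (2*4)*r + k = 8*r + k = k + 8*r)
-1*41 + S(5, -1) = -1*41 + (-1 + 8*5) = -41 + (-1 + 40) = -41 + 39 = -2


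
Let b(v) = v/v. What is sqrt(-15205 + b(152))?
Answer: 2*I*sqrt(3801) ≈ 123.3*I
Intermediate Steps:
b(v) = 1
sqrt(-15205 + b(152)) = sqrt(-15205 + 1) = sqrt(-15204) = 2*I*sqrt(3801)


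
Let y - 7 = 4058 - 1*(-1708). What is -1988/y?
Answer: -1988/5773 ≈ -0.34436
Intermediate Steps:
y = 5773 (y = 7 + (4058 - 1*(-1708)) = 7 + (4058 + 1708) = 7 + 5766 = 5773)
-1988/y = -1988/5773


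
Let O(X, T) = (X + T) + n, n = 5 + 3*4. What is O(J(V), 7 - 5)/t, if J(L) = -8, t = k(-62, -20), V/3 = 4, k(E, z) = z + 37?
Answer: 11/17 ≈ 0.64706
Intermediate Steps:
k(E, z) = 37 + z
V = 12 (V = 3*4 = 12)
t = 17 (t = 37 - 20 = 17)
n = 17 (n = 5 + 12 = 17)
O(X, T) = 17 + T + X (O(X, T) = (X + T) + 17 = (T + X) + 17 = 17 + T + X)
O(J(V), 7 - 5)/t = (17 + (7 - 5) - 8)/17 = (17 + 2 - 8)*(1/17) = 11*(1/17) = 11/17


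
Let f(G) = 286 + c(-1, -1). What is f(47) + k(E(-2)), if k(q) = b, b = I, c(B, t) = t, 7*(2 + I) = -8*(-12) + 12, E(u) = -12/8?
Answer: 2089/7 ≈ 298.43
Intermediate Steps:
E(u) = -3/2 (E(u) = -12*1/8 = -3/2)
I = 94/7 (I = -2 + (-8*(-12) + 12)/7 = -2 + (96 + 12)/7 = -2 + (1/7)*108 = -2 + 108/7 = 94/7 ≈ 13.429)
b = 94/7 ≈ 13.429
f(G) = 285 (f(G) = 286 - 1 = 285)
k(q) = 94/7
f(47) + k(E(-2)) = 285 + 94/7 = 2089/7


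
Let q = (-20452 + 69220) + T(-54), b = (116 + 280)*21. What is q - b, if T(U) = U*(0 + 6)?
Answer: 40128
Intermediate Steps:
T(U) = 6*U (T(U) = U*6 = 6*U)
b = 8316 (b = 396*21 = 8316)
q = 48444 (q = (-20452 + 69220) + 6*(-54) = 48768 - 324 = 48444)
q - b = 48444 - 1*8316 = 48444 - 8316 = 40128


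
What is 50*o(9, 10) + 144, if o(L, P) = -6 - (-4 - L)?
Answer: 494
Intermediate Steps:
o(L, P) = -2 + L (o(L, P) = -6 + (4 + L) = -2 + L)
50*o(9, 10) + 144 = 50*(-2 + 9) + 144 = 50*7 + 144 = 350 + 144 = 494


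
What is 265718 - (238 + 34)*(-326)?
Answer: 354390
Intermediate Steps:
265718 - (238 + 34)*(-326) = 265718 - 272*(-326) = 265718 - 1*(-88672) = 265718 + 88672 = 354390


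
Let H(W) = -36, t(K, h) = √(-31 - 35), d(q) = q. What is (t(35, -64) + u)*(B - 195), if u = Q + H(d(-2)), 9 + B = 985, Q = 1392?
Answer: 1059036 + 781*I*√66 ≈ 1.059e+6 + 6344.9*I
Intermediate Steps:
t(K, h) = I*√66 (t(K, h) = √(-66) = I*√66)
B = 976 (B = -9 + 985 = 976)
u = 1356 (u = 1392 - 36 = 1356)
(t(35, -64) + u)*(B - 195) = (I*√66 + 1356)*(976 - 195) = (1356 + I*√66)*781 = 1059036 + 781*I*√66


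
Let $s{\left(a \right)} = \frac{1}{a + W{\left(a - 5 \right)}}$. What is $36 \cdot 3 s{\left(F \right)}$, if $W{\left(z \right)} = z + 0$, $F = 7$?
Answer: $12$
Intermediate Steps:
$W{\left(z \right)} = z$
$s{\left(a \right)} = \frac{1}{-5 + 2 a}$ ($s{\left(a \right)} = \frac{1}{a + \left(a - 5\right)} = \frac{1}{a + \left(-5 + a\right)} = \frac{1}{-5 + 2 a}$)
$36 \cdot 3 s{\left(F \right)} = \frac{36 \cdot 3}{-5 + 2 \cdot 7} = \frac{108}{-5 + 14} = \frac{108}{9} = 108 \cdot \frac{1}{9} = 12$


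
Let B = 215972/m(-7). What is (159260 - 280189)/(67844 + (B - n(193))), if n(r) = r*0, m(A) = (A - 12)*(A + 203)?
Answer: -112584899/63108771 ≈ -1.7840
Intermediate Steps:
m(A) = (-12 + A)*(203 + A)
n(r) = 0
B = -53993/931 (B = 215972/(-2436 + (-7)**2 + 191*(-7)) = 215972/(-2436 + 49 - 1337) = 215972/(-3724) = 215972*(-1/3724) = -53993/931 ≈ -57.995)
(159260 - 280189)/(67844 + (B - n(193))) = (159260 - 280189)/(67844 + (-53993/931 - 1*0)) = -120929/(67844 + (-53993/931 + 0)) = -120929/(67844 - 53993/931) = -120929/63108771/931 = -120929*931/63108771 = -112584899/63108771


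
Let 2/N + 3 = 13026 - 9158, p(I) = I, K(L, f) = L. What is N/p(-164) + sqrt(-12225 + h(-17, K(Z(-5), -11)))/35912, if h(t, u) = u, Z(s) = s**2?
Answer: -1/316930 + 5*I*sqrt(122)/17956 ≈ -3.1553e-6 + 0.0030757*I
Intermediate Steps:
N = 2/3865 (N = 2/(-3 + (13026 - 9158)) = 2/(-3 + 3868) = 2/3865 ≈ 0.00051746)
N/p(-164) + sqrt(-12225 + h(-17, K(Z(-5), -11)))/35912 = (2/3865)/(-164) + sqrt(-12225 + (-5)**2)/35912 = (2/3865)*(-1/164) + sqrt(-12225 + 25)*(1/35912) = -1/316930 + sqrt(-12200)*(1/35912) = -1/316930 + (10*I*sqrt(122))*(1/35912) = -1/316930 + 5*I*sqrt(122)/17956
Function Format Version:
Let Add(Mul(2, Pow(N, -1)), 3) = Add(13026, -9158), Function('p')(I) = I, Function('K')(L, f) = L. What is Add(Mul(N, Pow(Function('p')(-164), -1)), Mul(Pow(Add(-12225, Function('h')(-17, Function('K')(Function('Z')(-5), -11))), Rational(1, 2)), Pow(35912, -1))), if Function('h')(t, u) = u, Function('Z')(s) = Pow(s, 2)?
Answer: Add(Rational(-1, 316930), Mul(Rational(5, 17956), I, Pow(122, Rational(1, 2)))) ≈ Add(-3.1553e-6, Mul(0.0030757, I))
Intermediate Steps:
N = Rational(2, 3865) (N = Mul(2, Pow(Add(-3, Add(13026, -9158)), -1)) = Mul(2, Pow(Add(-3, 3868), -1)) = Mul(2, Pow(3865, -1)) = Mul(2, Rational(1, 3865)) = Rational(2, 3865) ≈ 0.00051746)
Add(Mul(N, Pow(Function('p')(-164), -1)), Mul(Pow(Add(-12225, Function('h')(-17, Function('K')(Function('Z')(-5), -11))), Rational(1, 2)), Pow(35912, -1))) = Add(Mul(Rational(2, 3865), Pow(-164, -1)), Mul(Pow(Add(-12225, Pow(-5, 2)), Rational(1, 2)), Pow(35912, -1))) = Add(Mul(Rational(2, 3865), Rational(-1, 164)), Mul(Pow(Add(-12225, 25), Rational(1, 2)), Rational(1, 35912))) = Add(Rational(-1, 316930), Mul(Pow(-12200, Rational(1, 2)), Rational(1, 35912))) = Add(Rational(-1, 316930), Mul(Mul(10, I, Pow(122, Rational(1, 2))), Rational(1, 35912))) = Add(Rational(-1, 316930), Mul(Rational(5, 17956), I, Pow(122, Rational(1, 2))))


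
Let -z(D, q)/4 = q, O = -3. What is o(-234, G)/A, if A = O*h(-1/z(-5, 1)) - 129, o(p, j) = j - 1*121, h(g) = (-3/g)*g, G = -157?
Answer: 139/60 ≈ 2.3167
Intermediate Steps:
z(D, q) = -4*q
h(g) = -3
o(p, j) = -121 + j (o(p, j) = j - 121 = -121 + j)
A = -120 (A = -3*(-3) - 129 = 9 - 129 = -120)
o(-234, G)/A = (-121 - 157)/(-120) = -278*(-1/120) = 139/60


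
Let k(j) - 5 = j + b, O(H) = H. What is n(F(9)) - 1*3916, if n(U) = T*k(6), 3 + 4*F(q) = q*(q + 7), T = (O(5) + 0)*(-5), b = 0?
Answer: -4191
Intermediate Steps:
k(j) = 5 + j (k(j) = 5 + (j + 0) = 5 + j)
T = -25 (T = (5 + 0)*(-5) = 5*(-5) = -25)
F(q) = -¾ + q*(7 + q)/4 (F(q) = -¾ + (q*(q + 7))/4 = -¾ + (q*(7 + q))/4 = -¾ + q*(7 + q)/4)
n(U) = -275 (n(U) = -25*(5 + 6) = -25*11 = -275)
n(F(9)) - 1*3916 = -275 - 1*3916 = -275 - 3916 = -4191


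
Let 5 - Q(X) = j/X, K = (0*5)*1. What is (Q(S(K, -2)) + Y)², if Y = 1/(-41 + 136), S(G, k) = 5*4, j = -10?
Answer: 1096209/36100 ≈ 30.366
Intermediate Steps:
K = 0 (K = 0*1 = 0)
S(G, k) = 20
Y = 1/95 ≈ 0.010526
Q(X) = 5 + 10/X (Q(X) = 5 - (-10)/X = 5 + 10/X)
(Q(S(K, -2)) + Y)² = ((5 + 10/20) + 1/95)² = ((5 + 10*(1/20)) + 1/95)² = ((5 + ½) + 1/95)² = (11/2 + 1/95)² = (1047/190)² = 1096209/36100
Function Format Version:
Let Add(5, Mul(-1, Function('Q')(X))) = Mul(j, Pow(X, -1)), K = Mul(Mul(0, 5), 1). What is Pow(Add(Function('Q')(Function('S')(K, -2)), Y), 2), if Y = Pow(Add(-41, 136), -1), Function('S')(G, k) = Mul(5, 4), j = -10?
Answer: Rational(1096209, 36100) ≈ 30.366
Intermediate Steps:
K = 0 (K = Mul(0, 1) = 0)
Function('S')(G, k) = 20
Y = Rational(1, 95) (Y = Pow(95, -1) = Rational(1, 95) ≈ 0.010526)
Function('Q')(X) = Add(5, Mul(10, Pow(X, -1))) (Function('Q')(X) = Add(5, Mul(-1, Mul(-10, Pow(X, -1)))) = Add(5, Mul(10, Pow(X, -1))))
Pow(Add(Function('Q')(Function('S')(K, -2)), Y), 2) = Pow(Add(Add(5, Mul(10, Pow(20, -1))), Rational(1, 95)), 2) = Pow(Add(Add(5, Mul(10, Rational(1, 20))), Rational(1, 95)), 2) = Pow(Add(Add(5, Rational(1, 2)), Rational(1, 95)), 2) = Pow(Add(Rational(11, 2), Rational(1, 95)), 2) = Pow(Rational(1047, 190), 2) = Rational(1096209, 36100)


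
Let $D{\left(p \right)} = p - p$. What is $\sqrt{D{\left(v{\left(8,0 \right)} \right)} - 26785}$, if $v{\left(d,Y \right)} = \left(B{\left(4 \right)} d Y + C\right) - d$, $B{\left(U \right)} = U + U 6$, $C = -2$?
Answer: $i \sqrt{26785} \approx 163.66 i$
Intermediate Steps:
$B{\left(U \right)} = 7 U$ ($B{\left(U \right)} = U + 6 U = 7 U$)
$v{\left(d,Y \right)} = -2 - d + 28 Y d$ ($v{\left(d,Y \right)} = \left(7 \cdot 4 d Y - 2\right) - d = \left(28 d Y - 2\right) - d = \left(28 Y d - 2\right) - d = \left(-2 + 28 Y d\right) - d = -2 - d + 28 Y d$)
$D{\left(p \right)} = 0$
$\sqrt{D{\left(v{\left(8,0 \right)} \right)} - 26785} = \sqrt{0 - 26785} = \sqrt{-26785} = i \sqrt{26785}$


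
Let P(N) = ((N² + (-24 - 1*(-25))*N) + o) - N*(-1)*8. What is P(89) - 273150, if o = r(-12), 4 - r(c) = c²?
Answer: -264568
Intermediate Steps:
r(c) = 4 - c²
o = -140 (o = 4 - 1*(-12)² = 4 - 1*144 = 4 - 144 = -140)
P(N) = -140 + N² + 9*N (P(N) = ((N² + (-24 - 1*(-25))*N) - 140) - N*(-1)*8 = ((N² + (-24 + 25)*N) - 140) - (-N)*8 = ((N² + 1*N) - 140) - (-8)*N = ((N² + N) - 140) + 8*N = ((N + N²) - 140) + 8*N = (-140 + N + N²) + 8*N = -140 + N² + 9*N)
P(89) - 273150 = (-140 + 89² + 9*89) - 273150 = (-140 + 7921 + 801) - 273150 = 8582 - 273150 = -264568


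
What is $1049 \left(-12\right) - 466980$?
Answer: $-479568$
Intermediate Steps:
$1049 \left(-12\right) - 466980 = -12588 - 466980 = -479568$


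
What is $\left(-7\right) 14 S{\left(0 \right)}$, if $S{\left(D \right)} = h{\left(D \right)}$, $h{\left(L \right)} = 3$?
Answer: $-294$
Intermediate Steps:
$S{\left(D \right)} = 3$
$\left(-7\right) 14 S{\left(0 \right)} = \left(-7\right) 14 \cdot 3 = \left(-98\right) 3 = -294$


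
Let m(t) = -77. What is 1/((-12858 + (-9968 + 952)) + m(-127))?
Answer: -1/21951 ≈ -4.5556e-5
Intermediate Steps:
1/((-12858 + (-9968 + 952)) + m(-127)) = 1/((-12858 + (-9968 + 952)) - 77) = 1/((-12858 - 9016) - 77) = 1/(-21874 - 77) = 1/(-21951) = -1/21951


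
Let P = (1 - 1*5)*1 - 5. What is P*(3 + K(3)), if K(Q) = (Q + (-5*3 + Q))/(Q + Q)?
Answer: -27/2 ≈ -13.500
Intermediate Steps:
K(Q) = (-15 + 2*Q)/(2*Q) (K(Q) = (Q + (-15 + Q))/((2*Q)) = (-15 + 2*Q)*(1/(2*Q)) = (-15 + 2*Q)/(2*Q))
P = -9 (P = (1 - 5)*1 - 5 = -4*1 - 5 = -4 - 5 = -9)
P*(3 + K(3)) = -9*(3 + (-15/2 + 3)/3) = -9*(3 + (1/3)*(-9/2)) = -9*(3 - 3/2) = -9*3/2 = -27/2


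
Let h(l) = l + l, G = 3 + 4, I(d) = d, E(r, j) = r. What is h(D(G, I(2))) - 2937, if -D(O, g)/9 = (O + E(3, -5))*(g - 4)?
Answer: -2577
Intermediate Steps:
G = 7
D(O, g) = -9*(-4 + g)*(3 + O) (D(O, g) = -9*(O + 3)*(g - 4) = -9*(3 + O)*(-4 + g) = -9*(-4 + g)*(3 + O))
h(l) = 2*l
h(D(G, I(2))) - 2937 = 2*(108 - 27*2 + 36*7 - 9*7*2) - 2937 = 2*(108 - 54 + 252 - 126) - 2937 = 2*180 - 2937 = 360 - 2937 = -2577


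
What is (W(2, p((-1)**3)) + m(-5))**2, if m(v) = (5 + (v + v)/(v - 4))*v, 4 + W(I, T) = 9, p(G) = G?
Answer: 52900/81 ≈ 653.09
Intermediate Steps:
W(I, T) = 5 (W(I, T) = -4 + 9 = 5)
m(v) = v*(5 + 2*v/(-4 + v)) (m(v) = (5 + (2*v)/(-4 + v))*v = (5 + 2*v/(-4 + v))*v = v*(5 + 2*v/(-4 + v)))
(W(2, p((-1)**3)) + m(-5))**2 = (5 - 5*(-20 + 7*(-5))/(-4 - 5))**2 = (5 - 5*(-20 - 35)/(-9))**2 = (5 - 5*(-1/9)*(-55))**2 = (5 - 275/9)**2 = (-230/9)**2 = 52900/81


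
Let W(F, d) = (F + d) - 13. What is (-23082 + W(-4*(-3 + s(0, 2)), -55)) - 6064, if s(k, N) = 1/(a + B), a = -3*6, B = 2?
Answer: -116807/4 ≈ -29202.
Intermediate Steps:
a = -18
s(k, N) = -1/16 (s(k, N) = 1/(-18 + 2) = 1/(-16) = -1/16)
W(F, d) = -13 + F + d
(-23082 + W(-4*(-3 + s(0, 2)), -55)) - 6064 = (-23082 + (-13 - 4*(-3 - 1/16) - 55)) - 6064 = (-23082 + (-13 - 4*(-49/16) - 55)) - 6064 = (-23082 + (-13 + 49/4 - 55)) - 6064 = (-23082 - 223/4) - 6064 = -92551/4 - 6064 = -116807/4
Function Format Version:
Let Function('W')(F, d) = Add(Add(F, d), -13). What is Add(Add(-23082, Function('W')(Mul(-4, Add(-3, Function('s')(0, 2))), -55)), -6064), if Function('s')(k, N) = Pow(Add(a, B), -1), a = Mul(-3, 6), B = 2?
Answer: Rational(-116807, 4) ≈ -29202.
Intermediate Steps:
a = -18
Function('s')(k, N) = Rational(-1, 16) (Function('s')(k, N) = Pow(Add(-18, 2), -1) = Pow(-16, -1) = Rational(-1, 16))
Function('W')(F, d) = Add(-13, F, d)
Add(Add(-23082, Function('W')(Mul(-4, Add(-3, Function('s')(0, 2))), -55)), -6064) = Add(Add(-23082, Add(-13, Mul(-4, Add(-3, Rational(-1, 16))), -55)), -6064) = Add(Add(-23082, Add(-13, Mul(-4, Rational(-49, 16)), -55)), -6064) = Add(Add(-23082, Add(-13, Rational(49, 4), -55)), -6064) = Add(Add(-23082, Rational(-223, 4)), -6064) = Add(Rational(-92551, 4), -6064) = Rational(-116807, 4)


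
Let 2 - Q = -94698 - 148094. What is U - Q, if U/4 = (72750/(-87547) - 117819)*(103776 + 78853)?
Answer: -7535127781011706/87547 ≈ -8.6069e+10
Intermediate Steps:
U = -7535106525125388/87547 (U = 4*((72750/(-87547) - 117819)*(103776 + 78853)) = 4*((72750*(-1/87547) - 117819)*182629) = 4*((-72750/87547 - 117819)*182629) = 4*(-10314772743/87547*182629) = 4*(-1883776631281347/87547) = -7535106525125388/87547 ≈ -8.6069e+10)
Q = 242794 (Q = 2 - (-94698 - 148094) = 2 - 1*(-242792) = 2 + 242792 = 242794)
U - Q = -7535106525125388/87547 - 1*242794 = -7535106525125388/87547 - 242794 = -7535127781011706/87547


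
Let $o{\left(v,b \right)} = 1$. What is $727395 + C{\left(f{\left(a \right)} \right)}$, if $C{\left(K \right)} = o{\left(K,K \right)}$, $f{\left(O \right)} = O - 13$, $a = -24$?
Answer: $727396$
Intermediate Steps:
$f{\left(O \right)} = -13 + O$ ($f{\left(O \right)} = O - 13 = -13 + O$)
$C{\left(K \right)} = 1$
$727395 + C{\left(f{\left(a \right)} \right)} = 727395 + 1 = 727396$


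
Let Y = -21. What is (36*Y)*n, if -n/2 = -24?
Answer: -36288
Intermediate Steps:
n = 48 (n = -2*(-24) = 48)
(36*Y)*n = (36*(-21))*48 = -756*48 = -36288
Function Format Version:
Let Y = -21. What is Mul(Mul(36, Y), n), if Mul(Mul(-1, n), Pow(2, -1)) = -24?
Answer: -36288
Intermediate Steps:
n = 48 (n = Mul(-2, -24) = 48)
Mul(Mul(36, Y), n) = Mul(Mul(36, -21), 48) = Mul(-756, 48) = -36288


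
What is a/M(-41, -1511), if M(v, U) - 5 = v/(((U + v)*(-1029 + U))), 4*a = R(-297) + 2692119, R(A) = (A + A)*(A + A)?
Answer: 3000864051600/19710359 ≈ 1.5225e+5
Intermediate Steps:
R(A) = 4*A**2 (R(A) = (2*A)*(2*A) = 4*A**2)
a = 3044955/4 (a = (4*(-297)**2 + 2692119)/4 = (4*88209 + 2692119)/4 = (352836 + 2692119)/4 = (1/4)*3044955 = 3044955/4 ≈ 7.6124e+5)
M(v, U) = 5 + v/((-1029 + U)*(U + v)) (M(v, U) = 5 + v/(((U + v)*(-1029 + U))) = 5 + v/(((-1029 + U)*(U + v))) = 5 + v*(1/((-1029 + U)*(U + v))) = 5 + v/((-1029 + U)*(U + v)))
a/M(-41, -1511) = 3044955/(4*(((-5145*(-1511) - 5144*(-41) + 5*(-1511)**2 + 5*(-1511)*(-41))/((-1511)**2 - 1029*(-1511) - 1029*(-41) - 1511*(-41))))) = 3044955/(4*(((7774095 + 210904 + 5*2283121 + 309755)/(2283121 + 1554819 + 42189 + 61951)))) = 3044955/(4*(((7774095 + 210904 + 11415605 + 309755)/3942080))) = 3044955/(4*(((1/3942080)*19710359))) = 3044955/(4*(19710359/3942080)) = (3044955/4)*(3942080/19710359) = 3000864051600/19710359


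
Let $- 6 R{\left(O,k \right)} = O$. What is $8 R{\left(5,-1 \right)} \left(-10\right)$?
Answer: $\frac{200}{3} \approx 66.667$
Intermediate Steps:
$R{\left(O,k \right)} = - \frac{O}{6}$
$8 R{\left(5,-1 \right)} \left(-10\right) = 8 \left(\left(- \frac{1}{6}\right) 5\right) \left(-10\right) = 8 \left(- \frac{5}{6}\right) \left(-10\right) = \left(- \frac{20}{3}\right) \left(-10\right) = \frac{200}{3}$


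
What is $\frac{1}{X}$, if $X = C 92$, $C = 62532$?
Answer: $\frac{1}{5752944} \approx 1.7382 \cdot 10^{-7}$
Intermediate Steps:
$X = 5752944$ ($X = 62532 \cdot 92 = 5752944$)
$\frac{1}{X} = \frac{1}{5752944}$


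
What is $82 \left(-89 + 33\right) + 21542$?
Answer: $16950$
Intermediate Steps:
$82 \left(-89 + 33\right) + 21542 = 82 \left(-56\right) + 21542 = -4592 + 21542 = 16950$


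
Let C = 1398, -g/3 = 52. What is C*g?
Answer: -218088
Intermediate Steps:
g = -156 (g = -3*52 = -156)
C*g = 1398*(-156) = -218088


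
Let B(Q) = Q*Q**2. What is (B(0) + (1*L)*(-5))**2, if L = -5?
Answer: 625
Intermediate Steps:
B(Q) = Q**3
(B(0) + (1*L)*(-5))**2 = (0**3 + (1*(-5))*(-5))**2 = (0 - 5*(-5))**2 = (0 + 25)**2 = 25**2 = 625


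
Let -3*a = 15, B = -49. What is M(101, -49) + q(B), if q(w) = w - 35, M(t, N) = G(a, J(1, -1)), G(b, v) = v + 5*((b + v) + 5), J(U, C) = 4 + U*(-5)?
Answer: -90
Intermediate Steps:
J(U, C) = 4 - 5*U
a = -5 (a = -⅓*15 = -5)
G(b, v) = 25 + 5*b + 6*v (G(b, v) = v + 5*(5 + b + v) = v + (25 + 5*b + 5*v) = 25 + 5*b + 6*v)
M(t, N) = -6 (M(t, N) = 25 + 5*(-5) + 6*(4 - 5*1) = 25 - 25 + 6*(4 - 5) = 25 - 25 + 6*(-1) = 25 - 25 - 6 = -6)
q(w) = -35 + w
M(101, -49) + q(B) = -6 + (-35 - 49) = -6 - 84 = -90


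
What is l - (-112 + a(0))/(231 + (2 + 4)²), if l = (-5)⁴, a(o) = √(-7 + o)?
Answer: 166987/267 - I*√7/267 ≈ 625.42 - 0.0099092*I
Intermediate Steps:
l = 625
l - (-112 + a(0))/(231 + (2 + 4)²) = 625 - (-112 + √(-7 + 0))/(231 + (2 + 4)²) = 625 - (-112 + √(-7))/(231 + 6²) = 625 - (-112 + I*√7)/(231 + 36) = 625 - (-112 + I*√7)/267 = 625 - (-112/267 + I*√7/267) = 625 + (112/267 - I*√7/267) = 166987/267 - I*√7/267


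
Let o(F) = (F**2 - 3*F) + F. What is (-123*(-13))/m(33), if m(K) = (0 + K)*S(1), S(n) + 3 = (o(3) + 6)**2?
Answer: 41/66 ≈ 0.62121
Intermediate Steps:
o(F) = F**2 - 2*F
S(n) = 78 (S(n) = -3 + (3*(-2 + 3) + 6)**2 = -3 + (3*1 + 6)**2 = -3 + (3 + 6)**2 = -3 + 9**2 = -3 + 81 = 78)
m(K) = 78*K (m(K) = (0 + K)*78 = K*78 = 78*K)
(-123*(-13))/m(33) = (-123*(-13))/((78*33)) = 1599/2574 = 1599*(1/2574) = 41/66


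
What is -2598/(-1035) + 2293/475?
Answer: 240487/32775 ≈ 7.3375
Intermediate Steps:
-2598/(-1035) + 2293/475 = -2598*(-1/1035) + 2293*(1/475) = 866/345 + 2293/475 = 240487/32775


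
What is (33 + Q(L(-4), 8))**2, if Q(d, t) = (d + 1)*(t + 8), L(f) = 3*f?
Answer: 20449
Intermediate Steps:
Q(d, t) = (1 + d)*(8 + t)
(33 + Q(L(-4), 8))**2 = (33 + (8 + 8 + 8*(3*(-4)) + (3*(-4))*8))**2 = (33 + (8 + 8 + 8*(-12) - 12*8))**2 = (33 + (8 + 8 - 96 - 96))**2 = (33 - 176)**2 = (-143)**2 = 20449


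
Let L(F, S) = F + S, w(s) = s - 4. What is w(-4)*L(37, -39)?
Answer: 16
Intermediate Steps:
w(s) = -4 + s
w(-4)*L(37, -39) = (-4 - 4)*(37 - 39) = -8*(-2) = 16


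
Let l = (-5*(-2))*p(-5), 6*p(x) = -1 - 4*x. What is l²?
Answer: 9025/9 ≈ 1002.8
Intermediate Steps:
p(x) = -⅙ - 2*x/3 (p(x) = (-1 - 4*x)/6 = -⅙ - 2*x/3)
l = 95/3 (l = (-5*(-2))*(-⅙ - ⅔*(-5)) = 10*(-⅙ + 10/3) = 10*(19/6) = 95/3 ≈ 31.667)
l² = (95/3)² = 9025/9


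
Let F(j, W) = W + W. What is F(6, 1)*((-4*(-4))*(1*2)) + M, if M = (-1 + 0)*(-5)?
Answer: 69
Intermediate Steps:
M = 5 (M = -1*(-5) = 5)
F(j, W) = 2*W
F(6, 1)*((-4*(-4))*(1*2)) + M = (2*1)*((-4*(-4))*(1*2)) + 5 = 2*(16*2) + 5 = 2*32 + 5 = 64 + 5 = 69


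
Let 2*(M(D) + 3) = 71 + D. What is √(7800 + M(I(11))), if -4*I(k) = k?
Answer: 3*√13922/4 ≈ 88.494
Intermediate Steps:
I(k) = -k/4
M(D) = 65/2 + D/2 (M(D) = -3 + (71 + D)/2 = -3 + (71/2 + D/2) = 65/2 + D/2)
√(7800 + M(I(11))) = √(7800 + (65/2 + (-¼*11)/2)) = √(7800 + (65/2 + (½)*(-11/4))) = √(7800 + (65/2 - 11/8)) = √(7800 + 249/8) = √(62649/8) = 3*√13922/4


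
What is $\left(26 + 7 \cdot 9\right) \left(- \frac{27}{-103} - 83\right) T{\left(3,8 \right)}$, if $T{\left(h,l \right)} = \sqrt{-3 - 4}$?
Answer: $- \frac{758458 i \sqrt{7}}{103} \approx - 19482.0 i$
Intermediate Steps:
$T{\left(h,l \right)} = i \sqrt{7}$ ($T{\left(h,l \right)} = \sqrt{-7} = i \sqrt{7}$)
$\left(26 + 7 \cdot 9\right) \left(- \frac{27}{-103} - 83\right) T{\left(3,8 \right)} = \left(26 + 7 \cdot 9\right) \left(- \frac{27}{-103} - 83\right) i \sqrt{7} = \left(26 + 63\right) \left(\left(-27\right) \left(- \frac{1}{103}\right) - 83\right) i \sqrt{7} = 89 \left(\frac{27}{103} - 83\right) i \sqrt{7} = 89 \left(- \frac{8522}{103}\right) i \sqrt{7} = - \frac{758458 i \sqrt{7}}{103}$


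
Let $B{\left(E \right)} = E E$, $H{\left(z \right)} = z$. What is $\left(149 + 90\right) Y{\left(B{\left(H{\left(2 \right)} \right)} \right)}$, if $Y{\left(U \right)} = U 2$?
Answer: $1912$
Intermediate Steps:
$B{\left(E \right)} = E^{2}$
$Y{\left(U \right)} = 2 U$
$\left(149 + 90\right) Y{\left(B{\left(H{\left(2 \right)} \right)} \right)} = \left(149 + 90\right) 2 \cdot 2^{2} = 239 \cdot 2 \cdot 4 = 239 \cdot 8 = 1912$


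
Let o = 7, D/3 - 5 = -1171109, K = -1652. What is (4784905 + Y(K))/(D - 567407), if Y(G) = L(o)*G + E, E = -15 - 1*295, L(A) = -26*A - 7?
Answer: -5096823/4080719 ≈ -1.2490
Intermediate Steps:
D = -3513312 (D = 15 + 3*(-1171109) = 15 - 3513327 = -3513312)
L(A) = -7 - 26*A
E = -310 (E = -15 - 295 = -310)
Y(G) = -310 - 189*G (Y(G) = (-7 - 26*7)*G - 310 = (-7 - 182)*G - 310 = -189*G - 310 = -310 - 189*G)
(4784905 + Y(K))/(D - 567407) = (4784905 + (-310 - 189*(-1652)))/(-3513312 - 567407) = (4784905 + (-310 + 312228))/(-4080719) = (4784905 + 311918)*(-1/4080719) = 5096823*(-1/4080719) = -5096823/4080719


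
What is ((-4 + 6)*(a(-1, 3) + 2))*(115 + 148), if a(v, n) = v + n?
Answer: 2104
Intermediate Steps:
a(v, n) = n + v
((-4 + 6)*(a(-1, 3) + 2))*(115 + 148) = ((-4 + 6)*((3 - 1) + 2))*(115 + 148) = (2*(2 + 2))*263 = (2*4)*263 = 8*263 = 2104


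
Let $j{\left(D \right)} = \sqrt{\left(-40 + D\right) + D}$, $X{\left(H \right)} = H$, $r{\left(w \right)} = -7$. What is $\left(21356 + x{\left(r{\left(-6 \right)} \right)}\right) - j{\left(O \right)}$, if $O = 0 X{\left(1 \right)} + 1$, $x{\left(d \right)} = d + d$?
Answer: $21342 - i \sqrt{38} \approx 21342.0 - 6.1644 i$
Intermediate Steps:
$x{\left(d \right)} = 2 d$
$O = 1$ ($O = 0 \cdot 1 + 1 = 0 + 1 = 1$)
$j{\left(D \right)} = \sqrt{-40 + 2 D}$
$\left(21356 + x{\left(r{\left(-6 \right)} \right)}\right) - j{\left(O \right)} = \left(21356 + 2 \left(-7\right)\right) - \sqrt{-40 + 2 \cdot 1} = \left(21356 - 14\right) - \sqrt{-40 + 2} = 21342 - \sqrt{-38} = 21342 - i \sqrt{38}$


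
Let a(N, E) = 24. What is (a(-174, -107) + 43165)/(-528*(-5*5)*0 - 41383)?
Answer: -43189/41383 ≈ -1.0436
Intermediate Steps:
(a(-174, -107) + 43165)/(-528*(-5*5)*0 - 41383) = (24 + 43165)/(-528*(-5*5)*0 - 41383) = 43189/(-(-13200)*0 - 41383) = 43189/(-528*0 - 41383) = 43189/(0 - 41383) = 43189/(-41383) = 43189*(-1/41383) = -43189/41383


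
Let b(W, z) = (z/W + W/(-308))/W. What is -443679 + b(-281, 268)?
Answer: -10790267952269/24319988 ≈ -4.4368e+5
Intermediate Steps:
b(W, z) = (-W/308 + z/W)/W (b(W, z) = (z/W + W*(-1/308))/W = (z/W - W/308)/W = (-W/308 + z/W)/W)
-443679 + b(-281, 268) = -443679 + (-1/308 + 268/(-281)²) = -443679 + (-1/308 + 268*(1/78961)) = -443679 + (-1/308 + 268/78961) = -443679 + 3583/24319988 = -10790267952269/24319988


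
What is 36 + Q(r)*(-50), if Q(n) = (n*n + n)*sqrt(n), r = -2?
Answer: 36 - 100*I*sqrt(2) ≈ 36.0 - 141.42*I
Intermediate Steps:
Q(n) = sqrt(n)*(n + n**2) (Q(n) = (n**2 + n)*sqrt(n) = (n + n**2)*sqrt(n) = sqrt(n)*(n + n**2))
36 + Q(r)*(-50) = 36 + ((-2)**(3/2)*(1 - 2))*(-50) = 36 + (-2*I*sqrt(2)*(-1))*(-50) = 36 + (2*I*sqrt(2))*(-50) = 36 - 100*I*sqrt(2)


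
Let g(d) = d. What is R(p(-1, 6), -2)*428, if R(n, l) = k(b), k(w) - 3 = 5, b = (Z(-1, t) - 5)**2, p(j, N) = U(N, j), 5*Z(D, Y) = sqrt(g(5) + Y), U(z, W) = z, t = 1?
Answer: 3424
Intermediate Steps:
Z(D, Y) = sqrt(5 + Y)/5
p(j, N) = N
b = (-5 + sqrt(6)/5)**2 (b = (sqrt(5 + 1)/5 - 5)**2 = (sqrt(6)/5 - 5)**2 = (-5 + sqrt(6)/5)**2 ≈ 20.341)
k(w) = 8 (k(w) = 3 + 5 = 8)
R(n, l) = 8
R(p(-1, 6), -2)*428 = 8*428 = 3424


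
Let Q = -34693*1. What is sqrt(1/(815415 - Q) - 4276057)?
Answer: I*sqrt(772559079110069685)/425054 ≈ 2067.9*I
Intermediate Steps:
Q = -34693
sqrt(1/(815415 - Q) - 4276057) = sqrt(1/(815415 - 1*(-34693)) - 4276057) = sqrt(1/(815415 + 34693) - 4276057) = sqrt(1/850108 - 4276057) = sqrt(-3635110264155/850108) = I*sqrt(772559079110069685)/425054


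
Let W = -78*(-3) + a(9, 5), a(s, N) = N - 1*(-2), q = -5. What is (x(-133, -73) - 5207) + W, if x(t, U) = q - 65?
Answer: -5036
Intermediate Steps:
x(t, U) = -70 (x(t, U) = -5 - 65 = -70)
a(s, N) = 2 + N (a(s, N) = N + 2 = 2 + N)
W = 241 (W = -78*(-3) + (2 + 5) = 234 + 7 = 241)
(x(-133, -73) - 5207) + W = (-70 - 5207) + 241 = -5277 + 241 = -5036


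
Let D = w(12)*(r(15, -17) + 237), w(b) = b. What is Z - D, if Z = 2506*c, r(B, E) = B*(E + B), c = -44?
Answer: -112748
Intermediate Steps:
r(B, E) = B*(B + E)
Z = -110264 (Z = 2506*(-44) = -110264)
D = 2484 (D = 12*(15*(15 - 17) + 237) = 12*(15*(-2) + 237) = 12*(-30 + 237) = 12*207 = 2484)
Z - D = -110264 - 1*2484 = -110264 - 2484 = -112748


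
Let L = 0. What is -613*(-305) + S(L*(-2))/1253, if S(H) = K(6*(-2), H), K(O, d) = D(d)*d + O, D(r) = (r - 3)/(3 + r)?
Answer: 234267133/1253 ≈ 1.8697e+5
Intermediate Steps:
D(r) = (-3 + r)/(3 + r)
K(O, d) = O + d*(-3 + d)/(3 + d) (K(O, d) = ((-3 + d)/(3 + d))*d + O = d*(-3 + d)/(3 + d) + O = O + d*(-3 + d)/(3 + d))
S(H) = (-36 - 12*H + H*(-3 + H))/(3 + H) (S(H) = ((6*(-2))*(3 + H) + H*(-3 + H))/(3 + H) = (-12*(3 + H) + H*(-3 + H))/(3 + H) = ((-36 - 12*H) + H*(-3 + H))/(3 + H) = (-36 - 12*H + H*(-3 + H))/(3 + H))
-613*(-305) + S(L*(-2))/1253 = -613*(-305) + ((-36 + (0*(-2))² - 0*(-2))/(3 + 0*(-2)))/1253 = 186965 + ((-36 + 0² - 15*0)/(3 + 0))*(1/1253) = 186965 + ((-36 + 0 + 0)/3)*(1/1253) = 186965 + ((⅓)*(-36))*(1/1253) = 186965 - 12*1/1253 = 186965 - 12/1253 = 234267133/1253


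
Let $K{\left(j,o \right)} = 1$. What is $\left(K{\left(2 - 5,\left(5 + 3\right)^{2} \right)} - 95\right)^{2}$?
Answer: $8836$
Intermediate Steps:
$\left(K{\left(2 - 5,\left(5 + 3\right)^{2} \right)} - 95\right)^{2} = \left(1 - 95\right)^{2} = \left(-94\right)^{2} = 8836$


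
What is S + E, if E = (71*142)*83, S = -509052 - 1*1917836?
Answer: -1590082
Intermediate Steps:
S = -2426888 (S = -509052 - 1917836 = -2426888)
E = 836806 (E = 10082*83 = 836806)
S + E = -2426888 + 836806 = -1590082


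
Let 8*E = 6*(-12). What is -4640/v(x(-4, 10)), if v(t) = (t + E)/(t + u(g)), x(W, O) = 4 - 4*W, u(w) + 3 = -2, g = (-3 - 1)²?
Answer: -69600/11 ≈ -6327.3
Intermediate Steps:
E = -9 (E = (6*(-12))/8 = (⅛)*(-72) = -9)
g = 16 (g = (-4)² = 16)
u(w) = -5 (u(w) = -3 - 2 = -5)
v(t) = (-9 + t)/(-5 + t) (v(t) = (t - 9)/(t - 5) = (-9 + t)/(-5 + t))
-4640/v(x(-4, 10)) = -4640*(-5 + (4 - 4*(-4)))/(-9 + (4 - 4*(-4))) = -4640*(-5 + (4 + 16))/(-9 + (4 + 16)) = -4640*(-5 + 20)/(-9 + 20) = -4640/(11/15) = -4640/((1/15)*11) = -4640/11/15 = -4640*15/11 = -69600/11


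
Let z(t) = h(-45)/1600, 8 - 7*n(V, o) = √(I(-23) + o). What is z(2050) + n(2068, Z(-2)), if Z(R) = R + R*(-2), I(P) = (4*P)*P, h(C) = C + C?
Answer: 1217/1120 - √2118/7 ≈ -5.4879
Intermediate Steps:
h(C) = 2*C
I(P) = 4*P²
Z(R) = -R (Z(R) = R - 2*R = -R)
n(V, o) = 8/7 - √(2116 + o)/7 (n(V, o) = 8/7 - √(4*(-23)² + o)/7 = 8/7 - √(4*529 + o)/7 = 8/7 - √(2116 + o)/7)
z(t) = -9/160 (z(t) = (2*(-45))/1600 = -90*1/1600 = -9/160)
z(2050) + n(2068, Z(-2)) = -9/160 + (8/7 - √(2116 - 1*(-2))/7) = -9/160 + (8/7 - √(2116 + 2)/7) = -9/160 + (8/7 - √2118/7) = 1217/1120 - √2118/7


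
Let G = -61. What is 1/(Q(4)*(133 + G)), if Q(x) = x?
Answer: 1/288 ≈ 0.0034722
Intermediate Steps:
1/(Q(4)*(133 + G)) = 1/(4*(133 - 61)) = 1/(4*72) = 1/288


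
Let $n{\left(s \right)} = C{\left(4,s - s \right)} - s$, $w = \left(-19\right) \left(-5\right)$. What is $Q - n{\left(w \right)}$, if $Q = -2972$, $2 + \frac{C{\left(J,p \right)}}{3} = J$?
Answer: $-2883$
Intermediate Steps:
$w = 95$
$C{\left(J,p \right)} = -6 + 3 J$
$n{\left(s \right)} = 6 - s$ ($n{\left(s \right)} = \left(-6 + 3 \cdot 4\right) - s = \left(-6 + 12\right) - s = 6 - s$)
$Q - n{\left(w \right)} = -2972 - \left(6 - 95\right) = -2972 - -89 = -2972 + 89 = -2883$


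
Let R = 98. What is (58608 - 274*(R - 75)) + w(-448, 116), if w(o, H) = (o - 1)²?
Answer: 253907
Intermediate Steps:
w(o, H) = (-1 + o)²
(58608 - 274*(R - 75)) + w(-448, 116) = (58608 - 274*(98 - 75)) + (-1 - 448)² = (58608 - 274*23) + (-449)² = (58608 - 6302) + 201601 = 52306 + 201601 = 253907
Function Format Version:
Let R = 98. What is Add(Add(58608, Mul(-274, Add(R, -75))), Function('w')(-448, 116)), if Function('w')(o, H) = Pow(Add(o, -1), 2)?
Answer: 253907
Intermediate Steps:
Function('w')(o, H) = Pow(Add(-1, o), 2)
Add(Add(58608, Mul(-274, Add(R, -75))), Function('w')(-448, 116)) = Add(Add(58608, Mul(-274, Add(98, -75))), Pow(Add(-1, -448), 2)) = Add(Add(58608, Mul(-274, 23)), Pow(-449, 2)) = Add(Add(58608, -6302), 201601) = Add(52306, 201601) = 253907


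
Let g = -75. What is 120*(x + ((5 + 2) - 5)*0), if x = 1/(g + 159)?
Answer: 10/7 ≈ 1.4286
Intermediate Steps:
x = 1/84 (x = 1/(-75 + 159) = 1/84 ≈ 0.011905)
120*(x + ((5 + 2) - 5)*0) = 120*(1/84 + ((5 + 2) - 5)*0) = 120*(1/84 + (7 - 5)*0) = 120*(1/84 + 2*0) = 120*(1/84 + 0) = 120*(1/84) = 10/7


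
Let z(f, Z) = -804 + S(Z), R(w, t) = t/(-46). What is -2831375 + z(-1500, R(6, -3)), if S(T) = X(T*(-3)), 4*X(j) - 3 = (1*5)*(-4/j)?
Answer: -101957497/36 ≈ -2.8322e+6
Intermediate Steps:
R(w, t) = -t/46 (R(w, t) = t*(-1/46) = -t/46)
X(j) = ¾ - 5/j (X(j) = ¾ + ((1*5)*(-4/j))/4 = ¾ + (5*(-4/j))/4 = ¾ + (-20/j)/4 = ¾ - 5/j)
S(T) = ¾ + 5/(3*T) (S(T) = ¾ - 5*(-1/(3*T)) = ¾ - (-5)/(3*T) = ¾ + 5/(3*T))
z(f, Z) = -804 + (20 + 9*Z)/(12*Z)
-2831375 + z(-1500, R(6, -3)) = -2831375 + (20 - (-9639)*(-3)/46)/(12*((-1/46*(-3)))) = -2831375 + (20 - 9639*3/46)/(12*(3/46)) = -2831375 + (1/12)*(46/3)*(20 - 28917/46) = -2831375 + (1/12)*(46/3)*(-27997/46) = -2831375 - 27997/36 = -101957497/36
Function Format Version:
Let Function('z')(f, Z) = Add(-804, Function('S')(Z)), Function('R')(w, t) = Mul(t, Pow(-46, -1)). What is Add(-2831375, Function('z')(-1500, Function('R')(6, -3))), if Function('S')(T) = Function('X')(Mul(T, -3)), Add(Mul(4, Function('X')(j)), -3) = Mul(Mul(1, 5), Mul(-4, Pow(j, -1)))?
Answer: Rational(-101957497, 36) ≈ -2.8322e+6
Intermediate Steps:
Function('R')(w, t) = Mul(Rational(-1, 46), t) (Function('R')(w, t) = Mul(t, Rational(-1, 46)) = Mul(Rational(-1, 46), t))
Function('X')(j) = Add(Rational(3, 4), Mul(-5, Pow(j, -1))) (Function('X')(j) = Add(Rational(3, 4), Mul(Rational(1, 4), Mul(Mul(1, 5), Mul(-4, Pow(j, -1))))) = Add(Rational(3, 4), Mul(Rational(1, 4), Mul(5, Mul(-4, Pow(j, -1))))) = Add(Rational(3, 4), Mul(Rational(1, 4), Mul(-20, Pow(j, -1)))) = Add(Rational(3, 4), Mul(-5, Pow(j, -1))))
Function('S')(T) = Add(Rational(3, 4), Mul(Rational(5, 3), Pow(T, -1))) (Function('S')(T) = Add(Rational(3, 4), Mul(-5, Pow(Mul(T, -3), -1))) = Add(Rational(3, 4), Mul(-5, Pow(Mul(-3, T), -1))) = Add(Rational(3, 4), Mul(-5, Mul(Rational(-1, 3), Pow(T, -1)))) = Add(Rational(3, 4), Mul(Rational(5, 3), Pow(T, -1))))
Function('z')(f, Z) = Add(-804, Mul(Rational(1, 12), Pow(Z, -1), Add(20, Mul(9, Z))))
Add(-2831375, Function('z')(-1500, Function('R')(6, -3))) = Add(-2831375, Mul(Rational(1, 12), Pow(Mul(Rational(-1, 46), -3), -1), Add(20, Mul(-9639, Mul(Rational(-1, 46), -3))))) = Add(-2831375, Mul(Rational(1, 12), Pow(Rational(3, 46), -1), Add(20, Mul(-9639, Rational(3, 46))))) = Add(-2831375, Mul(Rational(1, 12), Rational(46, 3), Add(20, Rational(-28917, 46)))) = Add(-2831375, Mul(Rational(1, 12), Rational(46, 3), Rational(-27997, 46))) = Add(-2831375, Rational(-27997, 36)) = Rational(-101957497, 36)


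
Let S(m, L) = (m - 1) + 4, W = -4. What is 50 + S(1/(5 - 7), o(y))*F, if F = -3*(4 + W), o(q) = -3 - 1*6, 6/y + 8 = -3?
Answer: 50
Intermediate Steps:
y = -6/11 (y = 6/(-8 - 3) = 6/(-11) = 6*(-1/11) = -6/11 ≈ -0.54545)
o(q) = -9 (o(q) = -3 - 6 = -9)
S(m, L) = 3 + m (S(m, L) = (-1 + m) + 4 = 3 + m)
F = 0 (F = -3*(4 - 4) = -3*0 = 0)
50 + S(1/(5 - 7), o(y))*F = 50 + (3 + 1/(5 - 7))*0 = 50 + (3 + 1/(-2))*0 = 50 + (3 - 1/2)*0 = 50 + (5/2)*0 = 50 + 0 = 50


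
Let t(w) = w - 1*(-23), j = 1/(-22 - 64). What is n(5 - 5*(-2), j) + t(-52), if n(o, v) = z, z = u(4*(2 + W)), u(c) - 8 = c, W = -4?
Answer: -29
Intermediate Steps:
j = -1/86 (j = 1/(-86) = -1/86 ≈ -0.011628)
u(c) = 8 + c
z = 0 (z = 8 + 4*(2 - 4) = 8 + 4*(-2) = 8 - 8 = 0)
n(o, v) = 0
t(w) = 23 + w (t(w) = w + 23 = 23 + w)
n(5 - 5*(-2), j) + t(-52) = 0 + (23 - 52) = 0 - 29 = -29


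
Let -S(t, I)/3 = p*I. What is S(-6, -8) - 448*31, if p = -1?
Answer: -13912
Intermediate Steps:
S(t, I) = 3*I (S(t, I) = -(-3)*I = 3*I)
S(-6, -8) - 448*31 = 3*(-8) - 448*31 = -24 - 13888 = -13912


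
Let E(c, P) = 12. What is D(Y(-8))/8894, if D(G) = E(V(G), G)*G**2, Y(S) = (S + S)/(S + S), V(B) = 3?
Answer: 6/4447 ≈ 0.0013492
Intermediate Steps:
Y(S) = 1 (Y(S) = (2*S)/((2*S)) = (2*S)*(1/(2*S)) = 1)
D(G) = 12*G**2
D(Y(-8))/8894 = (12*1**2)/8894 = (12*1)*(1/8894) = 12*(1/8894) = 6/4447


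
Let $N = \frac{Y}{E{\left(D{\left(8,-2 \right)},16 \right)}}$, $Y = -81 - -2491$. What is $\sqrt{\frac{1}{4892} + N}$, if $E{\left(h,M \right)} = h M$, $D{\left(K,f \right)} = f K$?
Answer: $\frac{i \sqrt{3604628618}}{19568} \approx 3.0682 i$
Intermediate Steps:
$D{\left(K,f \right)} = K f$
$E{\left(h,M \right)} = M h$
$Y = 2410$ ($Y = -81 + 2491 = 2410$)
$N = - \frac{1205}{128}$ ($N = \frac{2410}{16 \cdot 8 \left(-2\right)} = \frac{2410}{16 \left(-16\right)} = \frac{2410}{-256} = 2410 \left(- \frac{1}{256}\right) = - \frac{1205}{128} \approx -9.4141$)
$\sqrt{\frac{1}{4892} + N} = \sqrt{\frac{1}{4892} - \frac{1205}{128}} = \sqrt{- \frac{1473683}{156544}} = \frac{i \sqrt{3604628618}}{19568}$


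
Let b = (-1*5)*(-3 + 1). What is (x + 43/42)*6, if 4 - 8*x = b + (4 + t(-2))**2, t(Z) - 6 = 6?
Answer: -2665/14 ≈ -190.36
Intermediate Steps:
t(Z) = 12 (t(Z) = 6 + 6 = 12)
b = 10 (b = -5*(-2) = 10)
x = -131/4 (x = 1/2 - (10 + (4 + 12)**2)/8 = 1/2 - (10 + 16**2)/8 = 1/2 - (10 + 256)/8 = 1/2 - 1/8*266 = 1/2 - 133/4 = -131/4 ≈ -32.750)
(x + 43/42)*6 = (-131/4 + 43/42)*6 = -2665/84*6 = -2665/14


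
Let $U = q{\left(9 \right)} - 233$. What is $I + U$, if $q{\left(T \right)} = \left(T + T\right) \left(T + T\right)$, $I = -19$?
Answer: $72$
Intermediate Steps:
$q{\left(T \right)} = 4 T^{2}$ ($q{\left(T \right)} = 2 T 2 T = 4 T^{2}$)
$U = 91$ ($U = 4 \cdot 9^{2} - 233 = 4 \cdot 81 - 233 = 324 - 233 = 91$)
$I + U = -19 + 91 = 72$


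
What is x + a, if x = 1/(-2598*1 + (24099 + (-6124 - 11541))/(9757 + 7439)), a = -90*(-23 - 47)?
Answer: 140706629502/22334387 ≈ 6300.0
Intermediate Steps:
a = 6300 (a = -90*(-70) = 6300)
x = -8598/22334387 (x = 1/(-2598 + (24099 - 17665)/17196) = 1/(-2598 + 6434*(1/17196)) = 1/(-2598 + 3217/8598) = 1/(-22334387/8598) = -8598/22334387 ≈ -0.00038497)
x + a = -8598/22334387 + 6300 = 140706629502/22334387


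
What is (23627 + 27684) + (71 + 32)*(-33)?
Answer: 47912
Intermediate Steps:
(23627 + 27684) + (71 + 32)*(-33) = 51311 + 103*(-33) = 51311 - 3399 = 47912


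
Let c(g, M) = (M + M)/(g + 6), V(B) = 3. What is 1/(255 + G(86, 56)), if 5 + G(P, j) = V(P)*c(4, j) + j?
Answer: 5/1698 ≈ 0.0029446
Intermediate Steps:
c(g, M) = 2*M/(6 + g) (c(g, M) = (2*M)/(6 + g) = 2*M/(6 + g))
G(P, j) = -5 + 8*j/5 (G(P, j) = -5 + (3*(2*j/(6 + 4)) + j) = -5 + (3*(2*j/10) + j) = -5 + (3*(2*j*(1/10)) + j) = -5 + (3*(j/5) + j) = -5 + (3*j/5 + j) = -5 + 8*j/5)
1/(255 + G(86, 56)) = 1/(255 + (-5 + (8/5)*56)) = 1/(255 + (-5 + 448/5)) = 1/(255 + 423/5) = 1/(1698/5) = 5/1698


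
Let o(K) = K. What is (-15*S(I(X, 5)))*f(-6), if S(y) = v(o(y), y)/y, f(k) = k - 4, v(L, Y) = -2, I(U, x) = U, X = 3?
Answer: -100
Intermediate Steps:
f(k) = -4 + k
S(y) = -2/y
(-15*S(I(X, 5)))*f(-6) = (-(-30)/3)*(-4 - 6) = -(-30)/3*(-10) = -15*(-⅔)*(-10) = 10*(-10) = -100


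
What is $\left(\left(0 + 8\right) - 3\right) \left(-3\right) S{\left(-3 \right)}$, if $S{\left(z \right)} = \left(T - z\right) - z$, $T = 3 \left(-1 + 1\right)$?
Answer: $-90$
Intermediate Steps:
$T = 0$ ($T = 3 \cdot 0 = 0$)
$S{\left(z \right)} = - 2 z$ ($S{\left(z \right)} = \left(0 - z\right) - z = - z - z = - 2 z$)
$\left(\left(0 + 8\right) - 3\right) \left(-3\right) S{\left(-3 \right)} = \left(\left(0 + 8\right) - 3\right) \left(-3\right) \left(\left(-2\right) \left(-3\right)\right) = \left(8 - 3\right) \left(-3\right) 6 = 5 \left(-3\right) 6 = \left(-15\right) 6 = -90$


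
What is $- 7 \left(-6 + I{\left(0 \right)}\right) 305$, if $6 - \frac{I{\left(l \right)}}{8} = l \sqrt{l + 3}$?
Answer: $-89670$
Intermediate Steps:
$I{\left(l \right)} = 48 - 8 l \sqrt{3 + l}$ ($I{\left(l \right)} = 48 - 8 l \sqrt{l + 3} = 48 - 8 l \sqrt{3 + l}$)
$- 7 \left(-6 + I{\left(0 \right)}\right) 305 = - 7 \left(-6 + \left(48 - 0 \sqrt{3 + 0}\right)\right) 305 = - 7 \left(-6 + \left(48 - 0 \sqrt{3}\right)\right) 305 = - 7 \left(-6 + \left(48 + 0\right)\right) 305 = - 7 \left(-6 + 48\right) 305 = \left(-7\right) 42 \cdot 305 = \left(-294\right) 305 = -89670$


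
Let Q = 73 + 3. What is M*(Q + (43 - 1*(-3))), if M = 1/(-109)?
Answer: -122/109 ≈ -1.1193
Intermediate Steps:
M = -1/109 ≈ -0.0091743
Q = 76
M*(Q + (43 - 1*(-3))) = -(76 + (43 - 1*(-3)))/109 = -(76 + (43 + 3))/109 = -(76 + 46)/109 = -1/109*122 = -122/109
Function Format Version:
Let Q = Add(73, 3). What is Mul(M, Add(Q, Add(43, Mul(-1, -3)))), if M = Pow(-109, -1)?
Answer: Rational(-122, 109) ≈ -1.1193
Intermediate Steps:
M = Rational(-1, 109) ≈ -0.0091743
Q = 76
Mul(M, Add(Q, Add(43, Mul(-1, -3)))) = Mul(Rational(-1, 109), Add(76, Add(43, Mul(-1, -3)))) = Mul(Rational(-1, 109), Add(76, Add(43, 3))) = Mul(Rational(-1, 109), Add(76, 46)) = Mul(Rational(-1, 109), 122) = Rational(-122, 109)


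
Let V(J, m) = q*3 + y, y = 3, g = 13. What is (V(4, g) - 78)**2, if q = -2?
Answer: 6561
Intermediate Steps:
V(J, m) = -3 (V(J, m) = -2*3 + 3 = -6 + 3 = -3)
(V(4, g) - 78)**2 = (-3 - 78)**2 = (-81)**2 = 6561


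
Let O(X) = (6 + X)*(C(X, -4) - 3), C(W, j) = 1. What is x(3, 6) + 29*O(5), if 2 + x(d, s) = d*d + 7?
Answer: -624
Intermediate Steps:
x(d, s) = 5 + d² (x(d, s) = -2 + (d*d + 7) = -2 + (d² + 7) = -2 + (7 + d²) = 5 + d²)
O(X) = -12 - 2*X (O(X) = (6 + X)*(1 - 3) = (6 + X)*(-2) = -12 - 2*X)
x(3, 6) + 29*O(5) = (5 + 3²) + 29*(-12 - 2*5) = (5 + 9) + 29*(-12 - 10) = 14 + 29*(-22) = 14 - 638 = -624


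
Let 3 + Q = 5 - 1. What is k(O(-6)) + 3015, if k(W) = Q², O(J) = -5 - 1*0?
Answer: 3016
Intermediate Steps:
O(J) = -5 (O(J) = -5 + 0 = -5)
Q = 1 (Q = -3 + (5 - 1) = -3 + 4 = 1)
k(W) = 1 (k(W) = 1² = 1)
k(O(-6)) + 3015 = 1 + 3015 = 3016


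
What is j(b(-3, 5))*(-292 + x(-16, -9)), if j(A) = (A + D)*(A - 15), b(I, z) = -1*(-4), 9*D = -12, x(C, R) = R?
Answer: 26488/3 ≈ 8829.3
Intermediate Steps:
D = -4/3 (D = (⅑)*(-12) = -4/3 ≈ -1.3333)
b(I, z) = 4
j(A) = (-15 + A)*(-4/3 + A) (j(A) = (A - 4/3)*(A - 15) = (-4/3 + A)*(-15 + A) = (-15 + A)*(-4/3 + A))
j(b(-3, 5))*(-292 + x(-16, -9)) = (20 + 4² - 49/3*4)*(-292 - 9) = (20 + 16 - 196/3)*(-301) = -88/3*(-301) = 26488/3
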